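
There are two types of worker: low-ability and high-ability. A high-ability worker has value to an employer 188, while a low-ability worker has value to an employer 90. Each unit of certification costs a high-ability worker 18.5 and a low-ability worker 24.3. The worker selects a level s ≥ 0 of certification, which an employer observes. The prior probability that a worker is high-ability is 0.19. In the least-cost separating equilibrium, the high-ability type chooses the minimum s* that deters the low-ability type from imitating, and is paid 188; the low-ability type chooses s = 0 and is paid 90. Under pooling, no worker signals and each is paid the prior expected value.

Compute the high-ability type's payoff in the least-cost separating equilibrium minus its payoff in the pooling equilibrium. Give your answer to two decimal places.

Least-cost separating signal: s* solves 90 = 188 − 24.3·s*, so s* = (188 − 90)/24.3 ≈ 4.0329.
High-ability type's separating payoff: 188 − 18.5 × s* = 188 − 18.5 × (188 − 90)/24.3 = 188 − 1813/24.3 ≈ 113.3909.
Pooling payoff: 0.19 × 188 + 0.81 × 90 = 108.62.
Difference: 113.3909 − 108.62 = 4.7709, i.e. 4.77 to two decimal places.
The high-ability type prefers to separate.

4.77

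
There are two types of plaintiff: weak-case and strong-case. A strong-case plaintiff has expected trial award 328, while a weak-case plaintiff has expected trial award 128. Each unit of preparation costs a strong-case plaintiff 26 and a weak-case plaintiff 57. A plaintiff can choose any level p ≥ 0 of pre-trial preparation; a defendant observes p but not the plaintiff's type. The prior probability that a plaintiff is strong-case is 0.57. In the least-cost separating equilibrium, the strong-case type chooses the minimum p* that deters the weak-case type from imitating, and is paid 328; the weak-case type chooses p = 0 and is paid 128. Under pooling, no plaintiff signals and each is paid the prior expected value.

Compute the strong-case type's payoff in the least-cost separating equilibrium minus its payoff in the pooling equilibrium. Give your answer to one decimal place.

-5.2

Least-cost separating signal: p* solves 128 = 328 − 57·p*, so p* = (328 − 128)/57 ≈ 3.5088.
Strong-case type's separating payoff: 328 − 26 × p* = 328 − 26 × (328 − 128)/57 = 328 − 5200/57 ≈ 236.772.
Pooling payoff: 0.57 × 328 + 0.43 × 128 = 242.
Difference: 236.772 − 242 = -5.228, i.e. -5.2 to one decimal place.
The strong-case type would prefer the pooling outcome.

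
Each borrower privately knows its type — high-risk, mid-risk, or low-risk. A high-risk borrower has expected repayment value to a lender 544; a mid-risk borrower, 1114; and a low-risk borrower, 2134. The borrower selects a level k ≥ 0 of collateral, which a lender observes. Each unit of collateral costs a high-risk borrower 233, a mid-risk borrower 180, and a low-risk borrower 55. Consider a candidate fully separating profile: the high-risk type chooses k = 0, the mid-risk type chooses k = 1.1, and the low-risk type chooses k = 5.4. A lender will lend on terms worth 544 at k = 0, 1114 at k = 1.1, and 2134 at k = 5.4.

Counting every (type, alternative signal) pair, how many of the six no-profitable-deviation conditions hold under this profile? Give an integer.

3

Low-risk (own payoff 2134 − 55×5.4 = 1837): to k=0 gives 544 → no gain ✓; to k=1.1 gives 1114 − 55×1.1 = 1053.5 → no gain ✓.
High-risk (own payoff 544): to k=1.1 gives 1114 − 233×1.1 = 857.7 → profitable ✗; to k=5.4 gives 2134 − 233×5.4 = 875.8 → profitable ✗.
Mid-risk (own payoff 1114 − 180×1.1 = 916): to k=0 gives 544 → no gain ✓; to k=5.4 gives 2134 − 180×5.4 = 1162 → profitable ✗.
3 of the 6 constraints hold; not an equilibrium.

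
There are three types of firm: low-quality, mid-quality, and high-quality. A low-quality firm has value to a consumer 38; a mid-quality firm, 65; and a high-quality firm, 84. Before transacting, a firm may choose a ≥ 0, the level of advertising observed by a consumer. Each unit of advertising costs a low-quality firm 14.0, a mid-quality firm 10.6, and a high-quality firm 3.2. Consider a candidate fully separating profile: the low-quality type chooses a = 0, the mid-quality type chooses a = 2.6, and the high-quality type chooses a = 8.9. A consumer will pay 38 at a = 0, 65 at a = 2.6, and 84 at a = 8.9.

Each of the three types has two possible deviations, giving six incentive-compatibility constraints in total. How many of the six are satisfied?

4

Low-quality (own payoff 38): to a=2.6 gives 65 − 14.0×2.6 = 28.6 → no gain ✓; to a=8.9 gives 84 − 14.0×8.9 = -40.6 → no gain ✓.
Mid-quality (own payoff 65 − 10.6×2.6 = 37.44): to a=0 gives 38 → profitable ✗; to a=8.9 gives 84 − 10.6×8.9 = -10.34 → no gain ✓.
High-quality (own payoff 84 − 3.2×8.9 = 55.52): to a=0 gives 38 → no gain ✓; to a=2.6 gives 65 − 3.2×2.6 = 56.68 → profitable ✗.
4 of the 6 constraints hold; not an equilibrium.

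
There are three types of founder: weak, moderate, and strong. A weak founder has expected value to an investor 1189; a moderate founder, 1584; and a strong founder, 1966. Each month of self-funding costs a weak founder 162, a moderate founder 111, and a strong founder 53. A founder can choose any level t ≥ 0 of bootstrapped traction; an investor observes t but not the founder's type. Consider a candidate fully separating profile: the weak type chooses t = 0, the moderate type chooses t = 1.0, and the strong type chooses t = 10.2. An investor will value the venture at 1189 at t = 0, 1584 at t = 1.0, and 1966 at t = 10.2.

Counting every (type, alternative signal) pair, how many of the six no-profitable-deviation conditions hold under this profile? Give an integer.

Weak (own payoff 1189): to t=1.0 gives 1584 − 162×1.0 = 1422 → profitable ✗; to t=10.2 gives 1966 − 162×10.2 = 313.6 → no gain ✓.
Moderate (own payoff 1584 − 111×1.0 = 1473): to t=0 gives 1189 → no gain ✓; to t=10.2 gives 1966 − 111×10.2 = 833.8 → no gain ✓.
Strong (own payoff 1966 − 53×10.2 = 1425.4): to t=0 gives 1189 → no gain ✓; to t=1.0 gives 1584 − 53×1.0 = 1531 → profitable ✗.
4 of the 6 constraints hold; not an equilibrium.

4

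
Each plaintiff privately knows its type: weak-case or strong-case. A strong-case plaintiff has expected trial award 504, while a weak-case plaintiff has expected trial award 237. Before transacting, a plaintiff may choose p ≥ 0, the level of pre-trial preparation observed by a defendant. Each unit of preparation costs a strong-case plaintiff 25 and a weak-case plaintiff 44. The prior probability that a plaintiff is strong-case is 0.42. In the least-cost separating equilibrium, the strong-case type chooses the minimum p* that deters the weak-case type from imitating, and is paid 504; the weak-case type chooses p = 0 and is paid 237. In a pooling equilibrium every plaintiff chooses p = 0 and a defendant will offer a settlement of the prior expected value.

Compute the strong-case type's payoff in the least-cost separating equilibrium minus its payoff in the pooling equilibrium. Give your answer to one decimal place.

Least-cost separating signal: p* solves 237 = 504 − 44·p*, so p* = (504 − 237)/44 ≈ 6.0682.
Strong-case type's separating payoff: 504 − 25 × p* = 504 − 25 × (504 − 237)/44 = 504 − 6675/44 ≈ 352.295.
Pooling payoff: 0.42 × 504 + 0.58 × 237 = 349.14.
Difference: 352.295 − 349.14 = 3.155, i.e. 3.2 to one decimal place.
The strong-case type prefers to separate.

3.2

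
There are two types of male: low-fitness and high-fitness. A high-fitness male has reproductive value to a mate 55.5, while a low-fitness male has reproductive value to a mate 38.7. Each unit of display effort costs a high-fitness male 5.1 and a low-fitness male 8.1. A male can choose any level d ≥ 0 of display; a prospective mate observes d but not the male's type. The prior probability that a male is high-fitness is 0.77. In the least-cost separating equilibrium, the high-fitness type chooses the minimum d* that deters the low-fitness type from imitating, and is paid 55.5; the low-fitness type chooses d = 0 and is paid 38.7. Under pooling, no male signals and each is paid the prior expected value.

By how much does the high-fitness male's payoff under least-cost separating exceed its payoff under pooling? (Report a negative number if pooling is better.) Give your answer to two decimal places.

-6.71

Least-cost separating signal: d* solves 38.7 = 55.5 − 8.1·d*, so d* = (55.5 − 38.7)/8.1 ≈ 2.0741.
High-fitness type's separating payoff: 55.5 − 5.1 × d* = 55.5 − 5.1 × (55.5 − 38.7)/8.1 = 55.5 − 85.68/8.1 ≈ 44.9222.
Pooling payoff: 0.77 × 55.5 + 0.23 × 38.7 = 51.636.
Difference: 44.9222 − 51.636 = -6.7138, i.e. -6.71 to two decimal places.
The high-fitness type would prefer the pooling outcome.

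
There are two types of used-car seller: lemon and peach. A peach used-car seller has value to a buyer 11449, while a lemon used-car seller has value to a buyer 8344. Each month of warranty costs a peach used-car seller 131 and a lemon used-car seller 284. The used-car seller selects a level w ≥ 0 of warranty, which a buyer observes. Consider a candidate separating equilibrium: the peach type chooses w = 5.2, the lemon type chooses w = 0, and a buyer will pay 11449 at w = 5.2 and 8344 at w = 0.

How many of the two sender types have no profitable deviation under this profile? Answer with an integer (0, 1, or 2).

1

Peach type: signal → 11449 − 131 × 5.2 = 10767.8; deviate to 0 → 8344. IC holds (10767.8 ≥ 8344).
Lemon type: stay at 0 → 8344; mimic → 11449 − 284 × 5.2 = 9972.2. IC fails (8344 < 9972.2).
1 of 2 constraints hold, so this profile is not an equilibrium.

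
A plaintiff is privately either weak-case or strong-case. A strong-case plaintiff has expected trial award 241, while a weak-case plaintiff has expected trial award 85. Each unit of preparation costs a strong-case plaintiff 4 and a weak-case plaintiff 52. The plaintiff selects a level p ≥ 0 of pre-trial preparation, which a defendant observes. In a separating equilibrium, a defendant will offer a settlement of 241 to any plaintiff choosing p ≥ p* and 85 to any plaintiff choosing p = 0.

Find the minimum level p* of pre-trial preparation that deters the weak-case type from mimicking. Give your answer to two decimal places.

3.00

A weak-case plaintiff choosing p = 0 receives 85.
Imitating at p* instead would pay 241 at cost 52·p*, netting 241 − 52·p*.
Indifference: 85 = 241 − 52·p*, so p* = (241 − 85) / 52 = 3.00.
At p* the weak-case type's incentive constraint just binds; the strong-case type strictly prefers p* since its per-unit cost is lower.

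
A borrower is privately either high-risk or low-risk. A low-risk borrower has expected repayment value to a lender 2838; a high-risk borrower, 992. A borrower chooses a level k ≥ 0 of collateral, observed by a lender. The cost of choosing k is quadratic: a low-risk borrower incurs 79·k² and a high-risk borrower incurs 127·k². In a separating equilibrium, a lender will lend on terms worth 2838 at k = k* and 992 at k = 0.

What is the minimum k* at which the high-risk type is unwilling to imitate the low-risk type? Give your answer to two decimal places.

The high-risk type at k = 0 receives 992; imitating at k* yields 2838 − 127·k*².
Indifference: 992 = 2838 − 127·k*², so k*² = (2838 − 992) / 127 ≈ 14.5354.
k* = √14.5354 ≈ 3.81.

3.81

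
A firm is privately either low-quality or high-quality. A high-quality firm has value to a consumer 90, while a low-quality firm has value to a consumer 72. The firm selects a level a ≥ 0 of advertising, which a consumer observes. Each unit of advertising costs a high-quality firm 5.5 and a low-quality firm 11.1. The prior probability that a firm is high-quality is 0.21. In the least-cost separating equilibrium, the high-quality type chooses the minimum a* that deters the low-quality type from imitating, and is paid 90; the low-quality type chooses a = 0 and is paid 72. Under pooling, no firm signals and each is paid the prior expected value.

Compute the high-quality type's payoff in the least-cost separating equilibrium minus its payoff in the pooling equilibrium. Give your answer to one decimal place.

5.3

Least-cost separating signal: a* solves 72 = 90 − 11.1·a*, so a* = (90 − 72)/11.1 ≈ 1.6216.
High-quality type's separating payoff: 90 − 5.5 × a* = 90 − 5.5 × (90 − 72)/11.1 = 90 − 99/11.1 ≈ 81.081.
Pooling payoff: 0.21 × 90 + 0.79 × 72 = 75.78.
Difference: 81.081 − 75.78 = 5.301, i.e. 5.3 to one decimal place.
The high-quality type prefers to separate.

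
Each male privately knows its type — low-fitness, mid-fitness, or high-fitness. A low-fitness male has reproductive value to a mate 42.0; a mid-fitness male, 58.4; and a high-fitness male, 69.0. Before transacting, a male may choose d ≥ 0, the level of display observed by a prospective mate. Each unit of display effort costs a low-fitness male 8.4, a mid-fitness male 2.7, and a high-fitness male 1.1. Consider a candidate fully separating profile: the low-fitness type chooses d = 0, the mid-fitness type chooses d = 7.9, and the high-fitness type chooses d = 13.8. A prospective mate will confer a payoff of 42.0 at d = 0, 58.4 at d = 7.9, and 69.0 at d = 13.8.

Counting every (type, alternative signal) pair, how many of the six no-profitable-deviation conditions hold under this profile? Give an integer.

5

Low-fitness (own payoff 42.0): to d=7.9 gives 58.4 − 8.4×7.9 = -7.96 → no gain ✓; to d=13.8 gives 69.0 − 8.4×13.8 = -46.92 → no gain ✓.
Mid-fitness (own payoff 58.4 − 2.7×7.9 = 37.07): to d=0 gives 42.0 → profitable ✗; to d=13.8 gives 69.0 − 2.7×13.8 = 31.74 → no gain ✓.
High-fitness (own payoff 69.0 − 1.1×13.8 = 53.82): to d=0 gives 42.0 → no gain ✓; to d=7.9 gives 58.4 − 1.1×7.9 = 49.71 → no gain ✓.
5 of the 6 constraints hold; not an equilibrium.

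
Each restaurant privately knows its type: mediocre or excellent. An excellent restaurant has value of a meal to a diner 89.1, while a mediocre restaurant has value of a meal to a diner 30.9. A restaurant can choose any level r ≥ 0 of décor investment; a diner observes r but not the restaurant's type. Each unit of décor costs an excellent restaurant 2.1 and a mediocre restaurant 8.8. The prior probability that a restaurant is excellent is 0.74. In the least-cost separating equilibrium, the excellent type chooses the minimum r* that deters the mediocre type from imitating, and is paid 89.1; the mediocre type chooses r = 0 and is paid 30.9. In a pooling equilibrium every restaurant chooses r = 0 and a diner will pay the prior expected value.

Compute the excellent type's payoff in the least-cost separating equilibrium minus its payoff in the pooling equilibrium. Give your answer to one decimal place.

1.2

Least-cost separating signal: r* solves 30.9 = 89.1 − 8.8·r*, so r* = (89.1 − 30.9)/8.8 ≈ 6.6136.
Excellent type's separating payoff: 89.1 − 2.1 × r* = 89.1 − 2.1 × (89.1 − 30.9)/8.8 = 89.1 − 122.22/8.8 ≈ 75.211.
Pooling payoff: 0.74 × 89.1 + 0.26 × 30.9 = 73.968.
Difference: 75.211 − 73.968 = 1.243, i.e. 1.2 to one decimal place.
The excellent type prefers to separate.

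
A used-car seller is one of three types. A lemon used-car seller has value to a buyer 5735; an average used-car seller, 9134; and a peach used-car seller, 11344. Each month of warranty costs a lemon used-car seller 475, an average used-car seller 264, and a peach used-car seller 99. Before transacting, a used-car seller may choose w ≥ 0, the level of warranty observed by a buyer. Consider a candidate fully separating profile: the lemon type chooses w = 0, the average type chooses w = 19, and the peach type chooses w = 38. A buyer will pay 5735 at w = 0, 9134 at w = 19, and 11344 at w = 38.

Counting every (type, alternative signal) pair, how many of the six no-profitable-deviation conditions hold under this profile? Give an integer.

Average (own payoff 9134 − 264×19 = 4118): to w=0 gives 5735 → profitable ✗; to w=38 gives 11344 − 264×38 = 1312 → no gain ✓.
Peach (own payoff 11344 − 99×38 = 7582): to w=0 gives 5735 → no gain ✓; to w=19 gives 9134 − 99×19 = 7253 → no gain ✓.
Lemon (own payoff 5735): to w=19 gives 9134 − 475×19 = 109 → no gain ✓; to w=38 gives 11344 − 475×38 = -6706 → no gain ✓.
5 of the 6 constraints hold; not an equilibrium.

5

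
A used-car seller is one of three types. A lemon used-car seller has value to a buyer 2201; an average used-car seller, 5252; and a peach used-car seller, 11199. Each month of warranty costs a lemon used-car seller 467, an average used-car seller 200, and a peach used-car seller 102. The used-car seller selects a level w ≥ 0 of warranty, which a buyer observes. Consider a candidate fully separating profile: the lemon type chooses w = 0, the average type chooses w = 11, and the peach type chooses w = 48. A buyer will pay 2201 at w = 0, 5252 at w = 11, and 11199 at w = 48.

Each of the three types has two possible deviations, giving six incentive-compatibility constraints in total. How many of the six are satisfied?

Average (own payoff 5252 − 200×11 = 3052): to w=0 gives 2201 → no gain ✓; to w=48 gives 11199 − 200×48 = 1599 → no gain ✓.
Peach (own payoff 11199 − 102×48 = 6303): to w=0 gives 2201 → no gain ✓; to w=11 gives 5252 − 102×11 = 4130 → no gain ✓.
Lemon (own payoff 2201): to w=11 gives 5252 − 467×11 = 115 → no gain ✓; to w=48 gives 11199 − 467×48 = -11217 → no gain ✓.
6 of the 6 constraints hold; this profile is a separating equilibrium.

6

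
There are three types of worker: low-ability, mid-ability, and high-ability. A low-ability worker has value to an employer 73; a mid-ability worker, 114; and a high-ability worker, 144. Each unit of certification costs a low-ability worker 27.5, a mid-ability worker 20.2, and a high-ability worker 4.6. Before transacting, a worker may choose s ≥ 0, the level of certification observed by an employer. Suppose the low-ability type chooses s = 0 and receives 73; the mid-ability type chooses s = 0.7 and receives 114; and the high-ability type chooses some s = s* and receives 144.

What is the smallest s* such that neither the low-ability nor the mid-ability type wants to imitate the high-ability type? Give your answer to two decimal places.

Low-ability type (on-path payoff 73) won't mimic when 73 ≥ 144 − 27.5·s*, i.e. s* ≥ 2.58.
Mid-ability type (on-path payoff 114 − 20.2×0.7 = 99.86) won't mimic when 99.86 ≥ 144 − 20.2·s*, i.e. s* ≥ 2.19.
Both must hold, so s* = max(2.58, 2.19) = 2.58. The low-ability type's constraint binds.

2.58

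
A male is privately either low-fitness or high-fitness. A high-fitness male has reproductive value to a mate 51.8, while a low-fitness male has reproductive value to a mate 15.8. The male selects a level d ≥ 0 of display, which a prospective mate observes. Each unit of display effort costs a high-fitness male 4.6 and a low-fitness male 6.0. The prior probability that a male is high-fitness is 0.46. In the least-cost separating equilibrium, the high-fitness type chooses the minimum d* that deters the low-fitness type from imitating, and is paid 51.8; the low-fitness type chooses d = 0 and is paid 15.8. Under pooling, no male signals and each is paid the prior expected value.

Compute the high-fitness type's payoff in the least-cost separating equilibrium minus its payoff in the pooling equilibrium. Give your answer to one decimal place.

Least-cost separating signal: d* solves 15.8 = 51.8 − 6.0·d*, so d* = (51.8 − 15.8)/6.0 = 6.
High-fitness type's separating payoff: 51.8 − 4.6 × d* = 51.8 − 4.6 × (51.8 − 15.8)/6.0 = 51.8 − 165.6/6.0 = 24.2.
Pooling payoff: 0.46 × 51.8 + 0.54 × 15.8 = 32.36.
Difference: 24.2 − 32.36 = -8.16, i.e. -8.2 to one decimal place.
The high-fitness type would prefer the pooling outcome.

-8.2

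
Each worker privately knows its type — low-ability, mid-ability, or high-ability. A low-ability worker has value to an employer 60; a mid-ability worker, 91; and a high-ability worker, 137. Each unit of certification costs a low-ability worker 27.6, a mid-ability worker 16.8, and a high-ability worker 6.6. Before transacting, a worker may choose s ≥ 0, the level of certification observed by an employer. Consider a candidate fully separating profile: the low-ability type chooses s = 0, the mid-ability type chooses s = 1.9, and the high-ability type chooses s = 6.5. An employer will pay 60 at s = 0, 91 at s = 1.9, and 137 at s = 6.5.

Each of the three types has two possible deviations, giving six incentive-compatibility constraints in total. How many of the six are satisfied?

5

Low-ability (own payoff 60): to s=1.9 gives 91 − 27.6×1.9 = 38.56 → no gain ✓; to s=6.5 gives 137 − 27.6×6.5 = -42.4 → no gain ✓.
Mid-ability (own payoff 91 − 16.8×1.9 = 59.08): to s=0 gives 60 → profitable ✗; to s=6.5 gives 137 − 16.8×6.5 = 27.8 → no gain ✓.
High-ability (own payoff 137 − 6.6×6.5 = 94.1): to s=0 gives 60 → no gain ✓; to s=1.9 gives 91 − 6.6×1.9 = 78.46 → no gain ✓.
5 of the 6 constraints hold; not an equilibrium.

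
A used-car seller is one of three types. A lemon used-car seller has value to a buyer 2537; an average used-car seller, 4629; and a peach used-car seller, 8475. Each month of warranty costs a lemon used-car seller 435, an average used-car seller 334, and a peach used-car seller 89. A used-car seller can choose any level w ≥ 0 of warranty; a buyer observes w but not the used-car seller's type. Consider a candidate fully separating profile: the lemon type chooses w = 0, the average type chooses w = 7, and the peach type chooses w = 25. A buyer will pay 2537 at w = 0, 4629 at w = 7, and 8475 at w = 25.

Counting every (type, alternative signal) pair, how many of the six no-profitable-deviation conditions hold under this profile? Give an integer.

Peach (own payoff 8475 − 89×25 = 6250): to w=0 gives 2537 → no gain ✓; to w=7 gives 4629 − 89×7 = 4006 → no gain ✓.
Lemon (own payoff 2537): to w=7 gives 4629 − 435×7 = 1584 → no gain ✓; to w=25 gives 8475 − 435×25 = -2400 → no gain ✓.
Average (own payoff 4629 − 334×7 = 2291): to w=0 gives 2537 → profitable ✗; to w=25 gives 8475 − 334×25 = 125 → no gain ✓.
5 of the 6 constraints hold; not an equilibrium.

5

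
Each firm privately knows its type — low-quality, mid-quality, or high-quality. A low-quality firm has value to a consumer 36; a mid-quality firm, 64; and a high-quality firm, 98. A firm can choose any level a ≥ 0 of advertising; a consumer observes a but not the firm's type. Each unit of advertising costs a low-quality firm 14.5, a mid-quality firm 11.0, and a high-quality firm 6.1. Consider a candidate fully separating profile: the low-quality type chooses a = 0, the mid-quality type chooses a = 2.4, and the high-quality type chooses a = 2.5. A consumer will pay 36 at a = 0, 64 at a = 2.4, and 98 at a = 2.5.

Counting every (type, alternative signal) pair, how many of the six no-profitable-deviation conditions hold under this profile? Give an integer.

4

High-quality (own payoff 98 − 6.1×2.5 = 82.75): to a=0 gives 36 → no gain ✓; to a=2.4 gives 64 − 6.1×2.4 = 49.36 → no gain ✓.
Mid-quality (own payoff 64 − 11.0×2.4 = 37.6): to a=0 gives 36 → no gain ✓; to a=2.5 gives 98 − 11.0×2.5 = 70.5 → profitable ✗.
Low-quality (own payoff 36): to a=2.4 gives 64 − 14.5×2.4 = 29.2 → no gain ✓; to a=2.5 gives 98 − 14.5×2.5 = 61.75 → profitable ✗.
4 of the 6 constraints hold; not an equilibrium.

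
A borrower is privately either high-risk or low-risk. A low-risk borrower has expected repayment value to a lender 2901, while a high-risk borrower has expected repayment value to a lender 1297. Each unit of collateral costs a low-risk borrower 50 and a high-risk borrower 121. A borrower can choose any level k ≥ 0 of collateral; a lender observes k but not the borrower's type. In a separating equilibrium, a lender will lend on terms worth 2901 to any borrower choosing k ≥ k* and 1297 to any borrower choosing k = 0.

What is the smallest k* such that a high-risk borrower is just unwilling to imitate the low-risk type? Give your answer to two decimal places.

13.26

A high-risk borrower choosing k = 0 receives 1297.
Imitating at k* instead would pay 2901 at cost 121·k*, netting 2901 − 121·k*.
Indifference: 1297 = 2901 − 121·k*, so k* = (2901 − 1297) / 121 ≈ 13.26.
This is the high-risk type's binding incentive-compatibility constraint; any k ≥ 13.26 sustains separation on that side.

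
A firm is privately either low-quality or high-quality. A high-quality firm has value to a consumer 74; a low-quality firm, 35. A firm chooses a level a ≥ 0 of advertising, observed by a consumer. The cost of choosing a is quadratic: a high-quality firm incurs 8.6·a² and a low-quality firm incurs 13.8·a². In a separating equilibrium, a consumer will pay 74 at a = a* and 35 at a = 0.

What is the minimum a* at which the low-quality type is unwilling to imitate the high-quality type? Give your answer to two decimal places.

1.68

The low-quality type at a = 0 receives 35; imitating at a* yields 74 − 13.8·a*².
Indifference: 35 = 74 − 13.8·a*², so a*² = (74 − 35) / 13.8 ≈ 2.8261.
a* = √2.8261 ≈ 1.68.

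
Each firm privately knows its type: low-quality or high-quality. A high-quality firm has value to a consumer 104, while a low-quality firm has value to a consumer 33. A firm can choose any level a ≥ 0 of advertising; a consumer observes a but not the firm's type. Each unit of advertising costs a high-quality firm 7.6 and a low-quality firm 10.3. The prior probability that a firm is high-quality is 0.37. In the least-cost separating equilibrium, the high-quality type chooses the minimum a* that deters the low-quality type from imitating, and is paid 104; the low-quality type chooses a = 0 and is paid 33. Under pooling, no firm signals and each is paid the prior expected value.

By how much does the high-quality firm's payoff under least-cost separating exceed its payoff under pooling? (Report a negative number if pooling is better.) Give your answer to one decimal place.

-7.7

Least-cost separating signal: a* solves 33 = 104 − 10.3·a*, so a* = (104 − 33)/10.3 ≈ 6.8932.
High-quality type's separating payoff: 104 − 7.6 × a* = 104 − 7.6 × (104 − 33)/10.3 = 104 − 539.6/10.3 ≈ 51.612.
Pooling payoff: 0.37 × 104 + 0.63 × 33 = 59.27.
Difference: 51.612 − 59.27 = -7.658, i.e. -7.7 to one decimal place.
The high-quality type would prefer the pooling outcome.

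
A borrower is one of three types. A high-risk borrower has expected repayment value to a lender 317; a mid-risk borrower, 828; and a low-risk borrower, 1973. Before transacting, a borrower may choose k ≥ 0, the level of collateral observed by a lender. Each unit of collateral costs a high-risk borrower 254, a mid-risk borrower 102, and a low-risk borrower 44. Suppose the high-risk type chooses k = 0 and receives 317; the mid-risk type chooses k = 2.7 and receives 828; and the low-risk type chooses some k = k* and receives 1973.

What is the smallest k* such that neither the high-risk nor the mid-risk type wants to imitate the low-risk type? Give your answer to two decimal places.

Mid-risk type (on-path payoff 828 − 102×2.7 = 552.6) won't mimic when 552.6 ≥ 1973 − 102·k*, i.e. k* ≥ 13.93.
High-risk type (on-path payoff 317) won't mimic when 317 ≥ 1973 − 254·k*, i.e. k* ≥ 6.52.
Both must hold, so k* = max(6.52, 13.93) = 13.93. The mid-risk type's constraint binds.

13.93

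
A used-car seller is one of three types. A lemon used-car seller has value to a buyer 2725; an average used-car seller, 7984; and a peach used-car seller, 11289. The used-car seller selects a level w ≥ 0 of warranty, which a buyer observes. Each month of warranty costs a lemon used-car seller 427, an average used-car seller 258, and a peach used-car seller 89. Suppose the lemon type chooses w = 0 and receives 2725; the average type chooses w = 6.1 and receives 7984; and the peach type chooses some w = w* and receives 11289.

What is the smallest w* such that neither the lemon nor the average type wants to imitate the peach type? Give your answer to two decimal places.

20.06

Average type (on-path payoff 7984 − 258×6.1 = 6410.2) won't mimic when 6410.2 ≥ 11289 − 258·w*, i.e. w* ≥ 18.91.
Lemon type (on-path payoff 2725) won't mimic when 2725 ≥ 11289 − 427·w*, i.e. w* ≥ 20.06.
Both must hold, so w* = max(20.06, 18.91) = 20.06. The lemon type's constraint binds.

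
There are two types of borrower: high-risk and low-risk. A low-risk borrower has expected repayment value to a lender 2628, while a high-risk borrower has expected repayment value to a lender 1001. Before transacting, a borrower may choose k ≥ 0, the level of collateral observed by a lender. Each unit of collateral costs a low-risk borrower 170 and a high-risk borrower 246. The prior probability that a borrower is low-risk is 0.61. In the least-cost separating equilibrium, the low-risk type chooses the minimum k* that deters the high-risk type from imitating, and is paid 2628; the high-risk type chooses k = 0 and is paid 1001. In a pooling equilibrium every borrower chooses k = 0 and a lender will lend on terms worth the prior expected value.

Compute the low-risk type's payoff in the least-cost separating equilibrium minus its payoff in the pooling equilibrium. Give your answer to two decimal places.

-489.82

Least-cost separating signal: k* solves 1001 = 2628 − 246·k*, so k* = (2628 − 1001)/246 ≈ 6.6138.
Low-risk type's separating payoff: 2628 − 170 × k* = 2628 − 170 × (2628 − 1001)/246 = 2628 − 276590/246 ≈ 1503.6504.
Pooling payoff: 0.61 × 2628 + 0.39 × 1001 = 1993.47.
Difference: 1503.6504 − 1993.47 = -489.8196, i.e. -489.82 to two decimal places.
The low-risk type would prefer the pooling outcome.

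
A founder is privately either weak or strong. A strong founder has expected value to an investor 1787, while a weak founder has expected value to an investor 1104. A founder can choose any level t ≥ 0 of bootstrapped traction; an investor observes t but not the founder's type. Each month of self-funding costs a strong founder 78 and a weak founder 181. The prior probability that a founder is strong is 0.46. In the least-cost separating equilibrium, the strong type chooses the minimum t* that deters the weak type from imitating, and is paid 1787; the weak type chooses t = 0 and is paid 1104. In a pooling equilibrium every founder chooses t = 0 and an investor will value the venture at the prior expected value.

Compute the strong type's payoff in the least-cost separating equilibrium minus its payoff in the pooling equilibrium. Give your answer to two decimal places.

Least-cost separating signal: t* solves 1104 = 1787 − 181·t*, so t* = (1787 − 1104)/181 ≈ 3.7735.
Strong type's separating payoff: 1787 − 78 × t* = 1787 − 78 × (1787 − 1104)/181 = 1787 − 53274/181 ≈ 1492.6685.
Pooling payoff: 0.46 × 1787 + 0.54 × 1104 = 1418.18.
Difference: 1492.6685 − 1418.18 = 74.4885, i.e. 74.49 to two decimal places.
The strong type prefers to separate.

74.49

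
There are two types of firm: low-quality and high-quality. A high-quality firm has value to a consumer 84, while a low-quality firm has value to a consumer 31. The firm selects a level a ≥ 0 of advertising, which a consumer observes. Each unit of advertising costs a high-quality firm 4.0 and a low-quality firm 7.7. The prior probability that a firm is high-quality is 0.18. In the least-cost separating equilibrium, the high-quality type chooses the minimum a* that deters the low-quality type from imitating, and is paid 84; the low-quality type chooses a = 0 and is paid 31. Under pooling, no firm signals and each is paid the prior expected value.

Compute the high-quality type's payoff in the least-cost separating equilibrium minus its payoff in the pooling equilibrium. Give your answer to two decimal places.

Least-cost separating signal: a* solves 31 = 84 − 7.7·a*, so a* = (84 − 31)/7.7 ≈ 6.8831.
High-quality type's separating payoff: 84 − 4.0 × a* = 84 − 4.0 × (84 − 31)/7.7 = 84 − 212/7.7 ≈ 56.4675.
Pooling payoff: 0.18 × 84 + 0.82 × 31 = 40.54.
Difference: 56.4675 − 40.54 = 15.9275, i.e. 15.93 to two decimal places.
The high-quality type prefers to separate.

15.93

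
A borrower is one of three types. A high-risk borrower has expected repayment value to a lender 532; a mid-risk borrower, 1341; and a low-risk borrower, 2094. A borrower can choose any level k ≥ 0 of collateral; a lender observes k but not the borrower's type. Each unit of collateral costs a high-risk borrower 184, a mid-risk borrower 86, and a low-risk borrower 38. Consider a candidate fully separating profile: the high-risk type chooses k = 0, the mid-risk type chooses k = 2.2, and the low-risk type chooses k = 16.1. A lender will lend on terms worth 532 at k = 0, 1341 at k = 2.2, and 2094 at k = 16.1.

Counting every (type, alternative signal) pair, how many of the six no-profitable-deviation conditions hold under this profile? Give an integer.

High-risk (own payoff 532): to k=2.2 gives 1341 − 184×2.2 = 936.2 → profitable ✗; to k=16.1 gives 2094 − 184×16.1 = -868.4 → no gain ✓.
Mid-risk (own payoff 1341 − 86×2.2 = 1151.8): to k=0 gives 532 → no gain ✓; to k=16.1 gives 2094 − 86×16.1 = 709.4 → no gain ✓.
Low-risk (own payoff 2094 − 38×16.1 = 1482.2): to k=0 gives 532 → no gain ✓; to k=2.2 gives 1341 − 38×2.2 = 1257.4 → no gain ✓.
5 of the 6 constraints hold; not an equilibrium.

5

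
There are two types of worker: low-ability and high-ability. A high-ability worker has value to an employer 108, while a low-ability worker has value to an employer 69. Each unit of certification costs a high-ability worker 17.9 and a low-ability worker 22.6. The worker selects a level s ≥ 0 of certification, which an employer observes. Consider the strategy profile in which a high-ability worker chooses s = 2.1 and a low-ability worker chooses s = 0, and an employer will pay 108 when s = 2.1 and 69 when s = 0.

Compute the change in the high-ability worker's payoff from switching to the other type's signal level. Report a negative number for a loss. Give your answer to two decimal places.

Playing s = 2.1 the high-ability worker receives 108 − 17.9 × 2.1 = 70.41.
Deviating to s = 0 yields 69 instead.
Gain from deviating: 69 − 70.41 = -1.41.
The gain is negative, so the high-ability type's incentive-compatibility constraint is satisfied.

-1.41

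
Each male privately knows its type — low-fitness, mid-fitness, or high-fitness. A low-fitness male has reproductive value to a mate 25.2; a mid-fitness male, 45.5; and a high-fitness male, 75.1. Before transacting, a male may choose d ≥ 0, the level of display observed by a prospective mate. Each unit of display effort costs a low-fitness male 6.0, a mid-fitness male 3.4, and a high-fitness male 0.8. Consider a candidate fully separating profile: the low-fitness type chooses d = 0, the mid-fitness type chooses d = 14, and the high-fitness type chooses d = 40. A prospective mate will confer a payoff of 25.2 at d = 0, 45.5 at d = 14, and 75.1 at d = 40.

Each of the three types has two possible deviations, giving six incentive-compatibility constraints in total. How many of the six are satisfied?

High-fitness (own payoff 75.1 − 0.8×40 = 43.1): to d=0 gives 25.2 → no gain ✓; to d=14 gives 45.5 − 0.8×14 = 34.3 → no gain ✓.
Mid-fitness (own payoff 45.5 − 3.4×14 = -2.1): to d=0 gives 25.2 → profitable ✗; to d=40 gives 75.1 − 3.4×40 = -60.9 → no gain ✓.
Low-fitness (own payoff 25.2): to d=14 gives 45.5 − 6.0×14 = -38.5 → no gain ✓; to d=40 gives 75.1 − 6.0×40 = -164.9 → no gain ✓.
5 of the 6 constraints hold; not an equilibrium.

5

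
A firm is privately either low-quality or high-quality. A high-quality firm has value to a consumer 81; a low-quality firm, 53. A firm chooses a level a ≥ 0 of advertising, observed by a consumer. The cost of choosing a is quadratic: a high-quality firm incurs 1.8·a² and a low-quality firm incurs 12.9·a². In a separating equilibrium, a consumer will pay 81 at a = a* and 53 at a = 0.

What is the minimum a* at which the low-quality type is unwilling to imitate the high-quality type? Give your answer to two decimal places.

1.47

The low-quality type at a = 0 receives 53; imitating at a* yields 81 − 12.9·a*².
Indifference: 53 = 81 − 12.9·a*², so a*² = (81 − 53) / 12.9 ≈ 2.1705.
a* = √2.1705 ≈ 1.47.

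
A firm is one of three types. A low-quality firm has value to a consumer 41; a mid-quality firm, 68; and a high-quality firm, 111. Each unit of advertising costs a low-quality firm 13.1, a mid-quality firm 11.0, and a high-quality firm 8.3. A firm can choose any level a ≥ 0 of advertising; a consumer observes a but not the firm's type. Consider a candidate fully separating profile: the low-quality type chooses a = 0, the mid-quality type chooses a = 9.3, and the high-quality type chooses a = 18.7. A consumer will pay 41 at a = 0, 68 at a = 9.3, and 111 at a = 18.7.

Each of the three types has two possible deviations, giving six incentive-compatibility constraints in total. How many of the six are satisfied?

3

Low-quality (own payoff 41): to a=9.3 gives 68 − 13.1×9.3 = -53.83 → no gain ✓; to a=18.7 gives 111 − 13.1×18.7 = -133.97 → no gain ✓.
High-quality (own payoff 111 − 8.3×18.7 = -44.21): to a=0 gives 41 → profitable ✗; to a=9.3 gives 68 − 8.3×9.3 = -9.19 → profitable ✗.
Mid-quality (own payoff 68 − 11.0×9.3 = -34.3): to a=0 gives 41 → profitable ✗; to a=18.7 gives 111 − 11.0×18.7 = -94.7 → no gain ✓.
3 of the 6 constraints hold; not an equilibrium.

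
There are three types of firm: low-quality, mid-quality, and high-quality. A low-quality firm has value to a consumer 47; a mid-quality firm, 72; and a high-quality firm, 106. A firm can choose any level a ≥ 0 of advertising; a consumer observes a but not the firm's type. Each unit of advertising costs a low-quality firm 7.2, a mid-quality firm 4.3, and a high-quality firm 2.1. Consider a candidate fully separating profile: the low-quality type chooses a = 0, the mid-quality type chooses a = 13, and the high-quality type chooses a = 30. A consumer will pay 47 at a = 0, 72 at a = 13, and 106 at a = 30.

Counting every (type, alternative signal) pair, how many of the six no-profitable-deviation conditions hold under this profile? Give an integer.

3

High-quality (own payoff 106 − 2.1×30 = 43): to a=0 gives 47 → profitable ✗; to a=13 gives 72 − 2.1×13 = 44.7 → profitable ✗.
Low-quality (own payoff 47): to a=13 gives 72 − 7.2×13 = -21.6 → no gain ✓; to a=30 gives 106 − 7.2×30 = -110 → no gain ✓.
Mid-quality (own payoff 72 − 4.3×13 = 16.1): to a=0 gives 47 → profitable ✗; to a=30 gives 106 − 4.3×30 = -23 → no gain ✓.
3 of the 6 constraints hold; not an equilibrium.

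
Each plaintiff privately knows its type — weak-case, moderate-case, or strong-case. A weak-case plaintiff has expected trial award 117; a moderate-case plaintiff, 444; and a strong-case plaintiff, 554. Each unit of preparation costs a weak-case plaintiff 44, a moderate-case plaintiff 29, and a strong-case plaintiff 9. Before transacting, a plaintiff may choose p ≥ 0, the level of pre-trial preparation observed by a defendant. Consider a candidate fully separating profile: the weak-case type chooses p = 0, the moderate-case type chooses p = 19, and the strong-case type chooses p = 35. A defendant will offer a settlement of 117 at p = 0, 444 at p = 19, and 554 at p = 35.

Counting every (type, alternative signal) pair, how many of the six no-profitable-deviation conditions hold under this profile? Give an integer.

Weak-case (own payoff 117): to p=19 gives 444 − 44×19 = -392 → no gain ✓; to p=35 gives 554 − 44×35 = -986 → no gain ✓.
Moderate-case (own payoff 444 − 29×19 = -107): to p=0 gives 117 → profitable ✗; to p=35 gives 554 − 29×35 = -461 → no gain ✓.
Strong-case (own payoff 554 − 9×35 = 239): to p=0 gives 117 → no gain ✓; to p=19 gives 444 − 9×19 = 273 → profitable ✗.
4 of the 6 constraints hold; not an equilibrium.

4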